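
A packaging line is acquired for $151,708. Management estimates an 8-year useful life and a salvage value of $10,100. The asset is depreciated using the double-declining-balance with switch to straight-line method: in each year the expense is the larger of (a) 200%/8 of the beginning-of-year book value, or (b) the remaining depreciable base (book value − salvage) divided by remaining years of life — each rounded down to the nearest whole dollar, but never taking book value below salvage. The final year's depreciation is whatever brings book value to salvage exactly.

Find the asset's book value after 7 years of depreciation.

$18,551

Depreciable base = $151,708 − $10,100 = $141,608.
Year 1: DB = ⌊$151,708 × 200%/8⌋ = $37,927; SL = ⌊$141,608/8⌋ = $17,701 → take DB $37,927. Book value $113,781.
Year 2: DB = ⌊$113,781 × 200%/8⌋ = $28,445; SL = ⌊$103,681/7⌋ = $14,811 → take DB $28,445. Book value $85,336.
Year 3: DB = ⌊$85,336 × 200%/8⌋ = $21,334; SL = ⌊$75,236/6⌋ = $12,539 → take DB $21,334. Book value $64,002.
Year 4: DB = ⌊$64,002 × 200%/8⌋ = $16,000; SL = ⌊$53,902/5⌋ = $10,780 → take DB $16,000. Book value $48,002.
Year 5: DB = ⌊$48,002 × 200%/8⌋ = $12,000; SL = ⌊$37,902/4⌋ = $9,475 → take DB $12,000. Book value $36,002.
Year 6: DB = ⌊$36,002 × 200%/8⌋ = $9,000; SL = ⌊$25,902/3⌋ = $8,634 → take DB $9,000. Book value $27,002.
Year 7: DB = ⌊$27,002 × 200%/8⌋ = $6,750; SL = ⌊$16,902/2⌋ = $8,451 → take SL $8,451. Book value $18,551.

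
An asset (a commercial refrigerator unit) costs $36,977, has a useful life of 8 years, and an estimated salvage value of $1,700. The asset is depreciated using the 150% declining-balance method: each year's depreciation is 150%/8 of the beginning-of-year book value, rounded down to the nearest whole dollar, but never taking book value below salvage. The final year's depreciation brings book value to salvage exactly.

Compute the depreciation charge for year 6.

Depreciable base = $36,977 − $1,700 = $35,277.
Year 1: ⌊$36,977 × 150%/8⌋ = $6,933. Book value $30,044.
Year 2: ⌊$30,044 × 150%/8⌋ = $5,633. Book value $24,411.
Year 3: ⌊$24,411 × 150%/8⌋ = $4,577. Book value $19,834.
Year 4: ⌊$19,834 × 150%/8⌋ = $3,718. Book value $16,116.
Year 5: ⌊$16,116 × 150%/8⌋ = $3,021. Book value $13,095.
Year 6: ⌊$13,095 × 150%/8⌋ = $2,455. Book value $10,640.

$2,455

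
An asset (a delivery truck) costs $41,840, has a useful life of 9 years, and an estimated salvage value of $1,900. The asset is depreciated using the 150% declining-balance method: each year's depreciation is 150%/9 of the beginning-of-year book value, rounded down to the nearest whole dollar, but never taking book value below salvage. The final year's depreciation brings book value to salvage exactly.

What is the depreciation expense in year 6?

Depreciable base = $41,840 − $1,900 = $39,940.
Year 1: ⌊$41,840 × 150%/9⌋ = $6,973. Book value $34,867.
Year 2: ⌊$34,867 × 150%/9⌋ = $5,811. Book value $29,056.
Year 3: ⌊$29,056 × 150%/9⌋ = $4,842. Book value $24,214.
Year 4: ⌊$24,214 × 150%/9⌋ = $4,035. Book value $20,179.
Year 5: ⌊$20,179 × 150%/9⌋ = $3,363. Book value $16,816.
Year 6: ⌊$16,816 × 150%/9⌋ = $2,802. Book value $14,014.

$2,802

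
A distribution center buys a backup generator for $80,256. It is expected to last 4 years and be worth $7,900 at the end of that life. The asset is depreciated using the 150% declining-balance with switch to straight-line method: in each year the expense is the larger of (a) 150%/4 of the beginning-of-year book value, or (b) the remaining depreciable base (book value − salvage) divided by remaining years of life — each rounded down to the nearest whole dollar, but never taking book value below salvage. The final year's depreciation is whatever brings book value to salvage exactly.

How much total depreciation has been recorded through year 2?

$48,906

Depreciable base = $80,256 − $7,900 = $72,356.
Year 1: DB = ⌊$80,256 × 150%/4⌋ = $30,096; SL = ⌊$72,356/4⌋ = $18,089 → take DB $30,096. Book value $50,160.
Year 2: DB = ⌊$50,160 × 150%/4⌋ = $18,810; SL = ⌊$42,260/3⌋ = $14,086 → take DB $18,810. Book value $31,350.
Accumulated through year 2 = $80,256 − $31,350 = $48,906.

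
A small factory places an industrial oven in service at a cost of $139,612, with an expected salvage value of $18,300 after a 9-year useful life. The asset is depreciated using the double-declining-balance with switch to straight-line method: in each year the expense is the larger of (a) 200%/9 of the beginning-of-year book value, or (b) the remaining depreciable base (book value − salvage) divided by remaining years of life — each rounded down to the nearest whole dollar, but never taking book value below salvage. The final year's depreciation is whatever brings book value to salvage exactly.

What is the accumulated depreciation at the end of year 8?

Depreciable base = $139,612 − $18,300 = $121,312.
Year 1: DB = ⌊$139,612 × 200%/9⌋ = $31,024; SL = ⌊$121,312/9⌋ = $13,479 → take DB $31,024. Book value $108,588.
Year 2: DB = ⌊$108,588 × 200%/9⌋ = $24,130; SL = ⌊$90,288/8⌋ = $11,286 → take DB $24,130. Book value $84,458.
Year 3: DB = ⌊$84,458 × 200%/9⌋ = $18,768; SL = ⌊$66,158/7⌋ = $9,451 → take DB $18,768. Book value $65,690.
Year 4: DB = ⌊$65,690 × 200%/9⌋ = $14,597; SL = ⌊$47,390/6⌋ = $7,898 → take DB $14,597. Book value $51,093.
Year 5: DB = ⌊$51,093 × 200%/9⌋ = $11,354; SL = ⌊$32,793/5⌋ = $6,558 → take DB $11,354. Book value $39,739.
Year 6: DB = ⌊$39,739 × 200%/9⌋ = $8,830; SL = ⌊$21,439/4⌋ = $5,359 → take DB $8,830. Book value $30,909.
Year 7: DB = ⌊$30,909 × 200%/9⌋ = $6,868; SL = ⌊$12,609/3⌋ = $4,203 → take DB $6,868. Book value $24,041.
Year 8: DB = ⌊$24,041 × 200%/9⌋ = $5,342; SL = ⌊$5,741/2⌋ = $2,870 → take DB $5,342. Book value $18,699.
Accumulated through year 8 = $139,612 − $18,699 = $120,913.

$120,913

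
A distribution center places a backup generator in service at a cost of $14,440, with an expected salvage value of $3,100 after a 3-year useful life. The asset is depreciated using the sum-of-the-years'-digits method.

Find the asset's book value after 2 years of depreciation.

$4,990

Depreciable base = $14,440 − $3,100 = $11,340.
Sum of the years' digits = 3+2+1 = 6.
Year 1: $11,340 × 3/6 = $5,670. Book value $8,770.
Year 2: $11,340 × 2/6 = $3,780. Book value $4,990.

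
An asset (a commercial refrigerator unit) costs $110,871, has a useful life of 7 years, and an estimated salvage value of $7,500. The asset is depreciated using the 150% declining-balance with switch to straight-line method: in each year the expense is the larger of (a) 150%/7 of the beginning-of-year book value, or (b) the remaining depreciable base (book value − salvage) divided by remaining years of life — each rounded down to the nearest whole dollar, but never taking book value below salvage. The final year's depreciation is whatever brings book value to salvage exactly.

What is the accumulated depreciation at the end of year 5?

Depreciable base = $110,871 − $7,500 = $103,371.
Year 1: DB = ⌊$110,871 × 150%/7⌋ = $23,758; SL = ⌊$103,371/7⌋ = $14,767 → take DB $23,758. Book value $87,113.
Year 2: DB = ⌊$87,113 × 150%/7⌋ = $18,667; SL = ⌊$79,613/6⌋ = $13,268 → take DB $18,667. Book value $68,446.
Year 3: DB = ⌊$68,446 × 150%/7⌋ = $14,667; SL = ⌊$60,946/5⌋ = $12,189 → take DB $14,667. Book value $53,779.
Year 4: DB = ⌊$53,779 × 150%/7⌋ = $11,524; SL = ⌊$46,279/4⌋ = $11,569 → take SL $11,569. Book value $42,210.
Year 5: DB = ⌊$42,210 × 150%/7⌋ = $9,045; SL = ⌊$34,710/3⌋ = $11,570 → take SL $11,570. Book value $30,640.
Accumulated through year 5 = $110,871 − $30,640 = $80,231.

$80,231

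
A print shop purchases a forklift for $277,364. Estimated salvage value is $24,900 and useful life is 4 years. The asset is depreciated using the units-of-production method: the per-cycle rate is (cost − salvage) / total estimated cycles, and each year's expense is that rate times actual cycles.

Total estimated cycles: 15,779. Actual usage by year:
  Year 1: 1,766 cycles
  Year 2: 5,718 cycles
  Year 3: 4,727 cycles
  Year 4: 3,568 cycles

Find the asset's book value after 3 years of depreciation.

$81,988

Depreciable base = $277,364 − $24,900 = $252,464.
Rate = $252,464 / 15,779 cycles = $16 per cycle.
Year 1: 1,766 × $16 = $28,256. Book value $249,108.
Year 2: 5,718 × $16 = $91,488. Book value $157,620.
Year 3: 4,727 × $16 = $75,632. Book value $81,988.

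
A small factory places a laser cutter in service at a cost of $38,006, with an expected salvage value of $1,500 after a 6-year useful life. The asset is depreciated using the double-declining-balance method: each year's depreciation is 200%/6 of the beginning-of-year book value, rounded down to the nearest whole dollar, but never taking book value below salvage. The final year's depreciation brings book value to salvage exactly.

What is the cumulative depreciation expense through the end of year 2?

Depreciable base = $38,006 − $1,500 = $36,506.
Year 1: ⌊$38,006 × 200%/6⌋ = $12,668. Book value $25,338.
Year 2: ⌊$25,338 × 200%/6⌋ = $8,446. Book value $16,892.
Accumulated through year 2 = $38,006 − $16,892 = $21,114.

$21,114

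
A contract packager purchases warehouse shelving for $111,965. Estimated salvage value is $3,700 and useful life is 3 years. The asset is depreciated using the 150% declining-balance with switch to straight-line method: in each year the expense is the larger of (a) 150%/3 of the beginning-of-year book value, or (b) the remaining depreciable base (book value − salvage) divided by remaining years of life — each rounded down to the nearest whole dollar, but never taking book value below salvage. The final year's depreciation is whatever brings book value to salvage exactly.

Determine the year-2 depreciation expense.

$27,991

Depreciable base = $111,965 − $3,700 = $108,265.
Year 1: DB = ⌊$111,965 × 150%/3⌋ = $55,982; SL = ⌊$108,265/3⌋ = $36,088 → take DB $55,982. Book value $55,983.
Year 2: DB = ⌊$55,983 × 150%/3⌋ = $27,991; SL = ⌊$52,283/2⌋ = $26,141 → take DB $27,991. Book value $27,992.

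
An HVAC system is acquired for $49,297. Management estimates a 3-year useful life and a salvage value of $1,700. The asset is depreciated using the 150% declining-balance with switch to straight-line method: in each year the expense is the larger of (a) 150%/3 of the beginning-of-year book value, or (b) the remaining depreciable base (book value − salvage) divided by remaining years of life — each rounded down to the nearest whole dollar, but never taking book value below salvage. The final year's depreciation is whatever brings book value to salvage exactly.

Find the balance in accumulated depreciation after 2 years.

Depreciable base = $49,297 − $1,700 = $47,597.
Year 1: DB = ⌊$49,297 × 150%/3⌋ = $24,648; SL = ⌊$47,597/3⌋ = $15,865 → take DB $24,648. Book value $24,649.
Year 2: DB = ⌊$24,649 × 150%/3⌋ = $12,324; SL = ⌊$22,949/2⌋ = $11,474 → take DB $12,324. Book value $12,325.
Accumulated through year 2 = $49,297 − $12,325 = $36,972.

$36,972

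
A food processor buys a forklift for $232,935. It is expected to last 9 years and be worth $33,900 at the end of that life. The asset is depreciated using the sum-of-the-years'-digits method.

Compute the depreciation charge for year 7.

Depreciable base = $232,935 − $33,900 = $199,035.
Sum of the years' digits = 9+8+7+6+5+4+3+2+1 = 45.
Year 1: $199,035 × 9/45 = $39,807. Book value $193,128.
Year 2: $199,035 × 8/45 = $35,384. Book value $157,744.
Year 3: $199,035 × 7/45 = $30,961. Book value $126,783.
Year 4: $199,035 × 6/45 = $26,538. Book value $100,245.
Year 5: $199,035 × 5/45 = $22,115. Book value $78,130.
Year 6: $199,035 × 4/45 = $17,692. Book value $60,438.
Year 7: $199,035 × 3/45 = $13,269. Book value $47,169.

$13,269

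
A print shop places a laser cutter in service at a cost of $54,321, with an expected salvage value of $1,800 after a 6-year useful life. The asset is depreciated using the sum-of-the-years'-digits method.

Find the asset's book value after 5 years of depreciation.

Depreciable base = $54,321 − $1,800 = $52,521.
Sum of the years' digits = 6+5+4+3+2+1 = 21.
Year 1: $52,521 × 6/21 = $15,006. Book value $39,315.
Year 2: $52,521 × 5/21 = $12,505. Book value $26,810.
Year 3: $52,521 × 4/21 = $10,004. Book value $16,806.
Year 4: $52,521 × 3/21 = $7,503. Book value $9,303.
Year 5: $52,521 × 2/21 = $5,002. Book value $4,301.

$4,301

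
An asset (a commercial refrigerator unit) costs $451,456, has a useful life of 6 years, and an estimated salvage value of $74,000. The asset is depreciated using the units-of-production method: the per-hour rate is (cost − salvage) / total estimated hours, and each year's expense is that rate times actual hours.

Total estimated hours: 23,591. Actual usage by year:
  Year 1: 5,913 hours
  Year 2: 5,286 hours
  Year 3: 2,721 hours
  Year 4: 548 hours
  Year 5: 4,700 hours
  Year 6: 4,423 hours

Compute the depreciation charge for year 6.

Depreciable base = $451,456 − $74,000 = $377,456.
Rate = $377,456 / 23,591 hours = $16 per hour.
Year 1: 5,913 × $16 = $94,608. Book value $356,848.
Year 2: 5,286 × $16 = $84,576. Book value $272,272.
Year 3: 2,721 × $16 = $43,536. Book value $228,736.
Year 4: 548 × $16 = $8,768. Book value $219,968.
Year 5: 4,700 × $16 = $75,200. Book value $144,768.
Year 6: 4,423 × $16 = $70,768. Book value $74,000.

$70,768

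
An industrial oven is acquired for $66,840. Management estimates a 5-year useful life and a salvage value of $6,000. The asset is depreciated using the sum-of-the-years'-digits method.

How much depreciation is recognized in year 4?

$8,112

Depreciable base = $66,840 − $6,000 = $60,840.
Sum of the years' digits = 5+4+3+2+1 = 15.
Year 1: $60,840 × 5/15 = $20,280. Book value $46,560.
Year 2: $60,840 × 4/15 = $16,224. Book value $30,336.
Year 3: $60,840 × 3/15 = $12,168. Book value $18,168.
Year 4: $60,840 × 2/15 = $8,112. Book value $10,056.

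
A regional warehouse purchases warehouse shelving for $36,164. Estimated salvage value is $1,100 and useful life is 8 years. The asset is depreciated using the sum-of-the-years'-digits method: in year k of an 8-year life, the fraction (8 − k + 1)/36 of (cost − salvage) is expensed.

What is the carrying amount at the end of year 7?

Depreciable base = $36,164 − $1,100 = $35,064.
Sum of the years' digits = 8+7+6+5+4+3+2+1 = 36.
Year 1: $35,064 × 8/36 = $7,792. Book value $28,372.
Year 2: $35,064 × 7/36 = $6,818. Book value $21,554.
Year 3: $35,064 × 6/36 = $5,844. Book value $15,710.
Year 4: $35,064 × 5/36 = $4,870. Book value $10,840.
Year 5: $35,064 × 4/36 = $3,896. Book value $6,944.
Year 6: $35,064 × 3/36 = $2,922. Book value $4,022.
Year 7: $35,064 × 2/36 = $1,948. Book value $2,074.

$2,074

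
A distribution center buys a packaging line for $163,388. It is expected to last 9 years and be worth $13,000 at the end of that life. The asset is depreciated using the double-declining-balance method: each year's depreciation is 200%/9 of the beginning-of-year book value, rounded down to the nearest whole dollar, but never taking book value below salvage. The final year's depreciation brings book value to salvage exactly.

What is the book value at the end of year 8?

Depreciable base = $163,388 − $13,000 = $150,388.
Year 1: ⌊$163,388 × 200%/9⌋ = $36,308. Book value $127,080.
Year 2: ⌊$127,080 × 200%/9⌋ = $28,240. Book value $98,840.
Year 3: ⌊$98,840 × 200%/9⌋ = $21,964. Book value $76,876.
Year 4: ⌊$76,876 × 200%/9⌋ = $17,083. Book value $59,793.
Year 5: ⌊$59,793 × 200%/9⌋ = $13,287. Book value $46,506.
Year 6: ⌊$46,506 × 200%/9⌋ = $10,334. Book value $36,172.
Year 7: ⌊$36,172 × 200%/9⌋ = $8,038. Book value $28,134.
Year 8: ⌊$28,134 × 200%/9⌋ = $6,252. Book value $21,882.

$21,882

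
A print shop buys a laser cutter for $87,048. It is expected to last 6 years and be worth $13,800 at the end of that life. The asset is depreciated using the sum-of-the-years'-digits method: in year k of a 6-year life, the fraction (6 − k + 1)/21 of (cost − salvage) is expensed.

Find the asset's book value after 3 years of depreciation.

Depreciable base = $87,048 − $13,800 = $73,248.
Sum of the years' digits = 6+5+4+3+2+1 = 21.
Year 1: $73,248 × 6/21 = $20,928. Book value $66,120.
Year 2: $73,248 × 5/21 = $17,440. Book value $48,680.
Year 3: $73,248 × 4/21 = $13,952. Book value $34,728.

$34,728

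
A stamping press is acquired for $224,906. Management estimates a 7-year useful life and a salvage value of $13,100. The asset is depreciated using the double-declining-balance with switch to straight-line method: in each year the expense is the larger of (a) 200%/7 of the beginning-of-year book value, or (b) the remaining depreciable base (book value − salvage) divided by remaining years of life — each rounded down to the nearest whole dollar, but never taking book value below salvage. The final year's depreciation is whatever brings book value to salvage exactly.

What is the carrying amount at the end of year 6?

$27,460

Depreciable base = $224,906 − $13,100 = $211,806.
Year 1: DB = ⌊$224,906 × 200%/7⌋ = $64,258; SL = ⌊$211,806/7⌋ = $30,258 → take DB $64,258. Book value $160,648.
Year 2: DB = ⌊$160,648 × 200%/7⌋ = $45,899; SL = ⌊$147,548/6⌋ = $24,591 → take DB $45,899. Book value $114,749.
Year 3: DB = ⌊$114,749 × 200%/7⌋ = $32,785; SL = ⌊$101,649/5⌋ = $20,329 → take DB $32,785. Book value $81,964.
Year 4: DB = ⌊$81,964 × 200%/7⌋ = $23,418; SL = ⌊$68,864/4⌋ = $17,216 → take DB $23,418. Book value $58,546.
Year 5: DB = ⌊$58,546 × 200%/7⌋ = $16,727; SL = ⌊$45,446/3⌋ = $15,148 → take DB $16,727. Book value $41,819.
Year 6: DB = ⌊$41,819 × 200%/7⌋ = $11,948; SL = ⌊$28,719/2⌋ = $14,359 → take SL $14,359. Book value $27,460.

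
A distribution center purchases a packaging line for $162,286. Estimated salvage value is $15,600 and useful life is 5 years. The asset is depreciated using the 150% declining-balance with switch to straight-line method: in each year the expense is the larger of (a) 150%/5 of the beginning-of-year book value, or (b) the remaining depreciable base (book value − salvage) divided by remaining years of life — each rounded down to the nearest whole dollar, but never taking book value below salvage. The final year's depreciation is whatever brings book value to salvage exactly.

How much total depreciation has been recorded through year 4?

$126,653

Depreciable base = $162,286 − $15,600 = $146,686.
Year 1: DB = ⌊$162,286 × 150%/5⌋ = $48,685; SL = ⌊$146,686/5⌋ = $29,337 → take DB $48,685. Book value $113,601.
Year 2: DB = ⌊$113,601 × 150%/5⌋ = $34,080; SL = ⌊$98,001/4⌋ = $24,500 → take DB $34,080. Book value $79,521.
Year 3: DB = ⌊$79,521 × 150%/5⌋ = $23,856; SL = ⌊$63,921/3⌋ = $21,307 → take DB $23,856. Book value $55,665.
Year 4: DB = ⌊$55,665 × 150%/5⌋ = $16,699; SL = ⌊$40,065/2⌋ = $20,032 → take SL $20,032. Book value $35,633.
Accumulated through year 4 = $162,286 − $35,633 = $126,653.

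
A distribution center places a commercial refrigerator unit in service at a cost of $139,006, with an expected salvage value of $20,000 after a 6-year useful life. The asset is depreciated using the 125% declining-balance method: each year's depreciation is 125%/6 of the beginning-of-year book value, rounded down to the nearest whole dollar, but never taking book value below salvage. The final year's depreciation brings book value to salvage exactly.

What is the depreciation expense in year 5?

$11,375

Depreciable base = $139,006 − $20,000 = $119,006.
Year 1: ⌊$139,006 × 125%/6⌋ = $28,959. Book value $110,047.
Year 2: ⌊$110,047 × 125%/6⌋ = $22,926. Book value $87,121.
Year 3: ⌊$87,121 × 125%/6⌋ = $18,150. Book value $68,971.
Year 4: ⌊$68,971 × 125%/6⌋ = $14,368. Book value $54,603.
Year 5: ⌊$54,603 × 125%/6⌋ = $11,375. Book value $43,228.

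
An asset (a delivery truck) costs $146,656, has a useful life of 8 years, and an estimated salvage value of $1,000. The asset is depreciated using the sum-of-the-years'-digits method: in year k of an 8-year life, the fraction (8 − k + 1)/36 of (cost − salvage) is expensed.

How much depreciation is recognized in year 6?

$12,138

Depreciable base = $146,656 − $1,000 = $145,656.
Sum of the years' digits = 8+7+6+5+4+3+2+1 = 36.
Year 1: $145,656 × 8/36 = $32,368. Book value $114,288.
Year 2: $145,656 × 7/36 = $28,322. Book value $85,966.
Year 3: $145,656 × 6/36 = $24,276. Book value $61,690.
Year 4: $145,656 × 5/36 = $20,230. Book value $41,460.
Year 5: $145,656 × 4/36 = $16,184. Book value $25,276.
Year 6: $145,656 × 3/36 = $12,138. Book value $13,138.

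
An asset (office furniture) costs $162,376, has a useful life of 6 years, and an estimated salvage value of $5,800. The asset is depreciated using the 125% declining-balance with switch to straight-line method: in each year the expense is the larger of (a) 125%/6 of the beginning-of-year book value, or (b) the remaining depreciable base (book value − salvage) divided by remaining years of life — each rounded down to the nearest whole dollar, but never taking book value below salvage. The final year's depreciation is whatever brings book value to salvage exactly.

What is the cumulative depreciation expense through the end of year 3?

$84,600

Depreciable base = $162,376 − $5,800 = $156,576.
Year 1: DB = ⌊$162,376 × 125%/6⌋ = $33,828; SL = ⌊$156,576/6⌋ = $26,096 → take DB $33,828. Book value $128,548.
Year 2: DB = ⌊$128,548 × 125%/6⌋ = $26,780; SL = ⌊$122,748/5⌋ = $24,549 → take DB $26,780. Book value $101,768.
Year 3: DB = ⌊$101,768 × 125%/6⌋ = $21,201; SL = ⌊$95,968/4⌋ = $23,992 → take SL $23,992. Book value $77,776.
Accumulated through year 3 = $162,376 − $77,776 = $84,600.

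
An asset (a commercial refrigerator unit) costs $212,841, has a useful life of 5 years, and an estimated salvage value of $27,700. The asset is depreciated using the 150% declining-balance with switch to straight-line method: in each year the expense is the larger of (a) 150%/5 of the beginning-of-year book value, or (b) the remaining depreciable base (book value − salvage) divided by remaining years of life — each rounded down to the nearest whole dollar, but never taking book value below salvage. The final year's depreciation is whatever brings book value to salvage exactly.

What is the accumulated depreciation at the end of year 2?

$108,548

Depreciable base = $212,841 − $27,700 = $185,141.
Year 1: DB = ⌊$212,841 × 150%/5⌋ = $63,852; SL = ⌊$185,141/5⌋ = $37,028 → take DB $63,852. Book value $148,989.
Year 2: DB = ⌊$148,989 × 150%/5⌋ = $44,696; SL = ⌊$121,289/4⌋ = $30,322 → take DB $44,696. Book value $104,293.
Accumulated through year 2 = $212,841 − $104,293 = $108,548.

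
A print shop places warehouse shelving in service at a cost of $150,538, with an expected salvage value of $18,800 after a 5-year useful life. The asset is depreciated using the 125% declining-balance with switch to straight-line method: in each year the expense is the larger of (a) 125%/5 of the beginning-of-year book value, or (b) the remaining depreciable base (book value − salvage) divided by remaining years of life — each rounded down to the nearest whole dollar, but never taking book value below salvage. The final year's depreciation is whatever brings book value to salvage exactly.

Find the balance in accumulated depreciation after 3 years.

$87,819

Depreciable base = $150,538 − $18,800 = $131,738.
Year 1: DB = ⌊$150,538 × 125%/5⌋ = $37,634; SL = ⌊$131,738/5⌋ = $26,347 → take DB $37,634. Book value $112,904.
Year 2: DB = ⌊$112,904 × 125%/5⌋ = $28,226; SL = ⌊$94,104/4⌋ = $23,526 → take DB $28,226. Book value $84,678.
Year 3: DB = ⌊$84,678 × 125%/5⌋ = $21,169; SL = ⌊$65,878/3⌋ = $21,959 → take SL $21,959. Book value $62,719.
Accumulated through year 3 = $150,538 − $62,719 = $87,819.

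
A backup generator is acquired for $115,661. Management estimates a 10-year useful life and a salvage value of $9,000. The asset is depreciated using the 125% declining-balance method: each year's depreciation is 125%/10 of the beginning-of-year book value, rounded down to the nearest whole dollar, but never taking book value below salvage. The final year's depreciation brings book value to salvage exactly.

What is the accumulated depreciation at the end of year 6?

Depreciable base = $115,661 − $9,000 = $106,661.
Year 1: ⌊$115,661 × 125%/10⌋ = $14,457. Book value $101,204.
Year 2: ⌊$101,204 × 125%/10⌋ = $12,650. Book value $88,554.
Year 3: ⌊$88,554 × 125%/10⌋ = $11,069. Book value $77,485.
Year 4: ⌊$77,485 × 125%/10⌋ = $9,685. Book value $67,800.
Year 5: ⌊$67,800 × 125%/10⌋ = $8,475. Book value $59,325.
Year 6: ⌊$59,325 × 125%/10⌋ = $7,415. Book value $51,910.
Accumulated through year 6 = $115,661 − $51,910 = $63,751.

$63,751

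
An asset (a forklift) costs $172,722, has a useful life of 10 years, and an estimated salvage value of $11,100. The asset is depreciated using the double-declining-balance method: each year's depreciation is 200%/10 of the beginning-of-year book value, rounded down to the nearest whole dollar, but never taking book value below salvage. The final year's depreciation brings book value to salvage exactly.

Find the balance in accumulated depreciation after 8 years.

$143,742

Depreciable base = $172,722 − $11,100 = $161,622.
Year 1: ⌊$172,722 × 200%/10⌋ = $34,544. Book value $138,178.
Year 2: ⌊$138,178 × 200%/10⌋ = $27,635. Book value $110,543.
Year 3: ⌊$110,543 × 200%/10⌋ = $22,108. Book value $88,435.
Year 4: ⌊$88,435 × 200%/10⌋ = $17,687. Book value $70,748.
Year 5: ⌊$70,748 × 200%/10⌋ = $14,149. Book value $56,599.
Year 6: ⌊$56,599 × 200%/10⌋ = $11,319. Book value $45,280.
Year 7: ⌊$45,280 × 200%/10⌋ = $9,056. Book value $36,224.
Year 8: ⌊$36,224 × 200%/10⌋ = $7,244. Book value $28,980.
Accumulated through year 8 = $172,722 − $28,980 = $143,742.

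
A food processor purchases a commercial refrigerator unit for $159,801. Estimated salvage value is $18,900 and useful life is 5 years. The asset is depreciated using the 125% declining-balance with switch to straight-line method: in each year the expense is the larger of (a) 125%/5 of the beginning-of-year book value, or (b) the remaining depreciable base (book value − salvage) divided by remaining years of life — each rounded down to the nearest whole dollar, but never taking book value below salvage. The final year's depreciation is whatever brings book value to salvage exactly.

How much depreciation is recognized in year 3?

$23,663

Depreciable base = $159,801 − $18,900 = $140,901.
Year 1: DB = ⌊$159,801 × 125%/5⌋ = $39,950; SL = ⌊$140,901/5⌋ = $28,180 → take DB $39,950. Book value $119,851.
Year 2: DB = ⌊$119,851 × 125%/5⌋ = $29,962; SL = ⌊$100,951/4⌋ = $25,237 → take DB $29,962. Book value $89,889.
Year 3: DB = ⌊$89,889 × 125%/5⌋ = $22,472; SL = ⌊$70,989/3⌋ = $23,663 → take SL $23,663. Book value $66,226.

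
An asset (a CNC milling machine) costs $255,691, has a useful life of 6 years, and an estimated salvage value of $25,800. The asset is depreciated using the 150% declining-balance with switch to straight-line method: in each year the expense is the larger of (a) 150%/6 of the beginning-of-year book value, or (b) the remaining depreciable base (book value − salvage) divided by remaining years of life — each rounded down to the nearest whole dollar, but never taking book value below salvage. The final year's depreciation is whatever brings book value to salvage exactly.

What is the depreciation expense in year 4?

Depreciable base = $255,691 − $25,800 = $229,891.
Year 1: DB = ⌊$255,691 × 150%/6⌋ = $63,922; SL = ⌊$229,891/6⌋ = $38,315 → take DB $63,922. Book value $191,769.
Year 2: DB = ⌊$191,769 × 150%/6⌋ = $47,942; SL = ⌊$165,969/5⌋ = $33,193 → take DB $47,942. Book value $143,827.
Year 3: DB = ⌊$143,827 × 150%/6⌋ = $35,956; SL = ⌊$118,027/4⌋ = $29,506 → take DB $35,956. Book value $107,871.
Year 4: DB = ⌊$107,871 × 150%/6⌋ = $26,967; SL = ⌊$82,071/3⌋ = $27,357 → take SL $27,357. Book value $80,514.

$27,357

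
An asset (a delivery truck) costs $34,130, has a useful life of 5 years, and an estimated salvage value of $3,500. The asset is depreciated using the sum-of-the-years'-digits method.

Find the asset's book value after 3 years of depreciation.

$9,626

Depreciable base = $34,130 − $3,500 = $30,630.
Sum of the years' digits = 5+4+3+2+1 = 15.
Year 1: $30,630 × 5/15 = $10,210. Book value $23,920.
Year 2: $30,630 × 4/15 = $8,168. Book value $15,752.
Year 3: $30,630 × 3/15 = $6,126. Book value $9,626.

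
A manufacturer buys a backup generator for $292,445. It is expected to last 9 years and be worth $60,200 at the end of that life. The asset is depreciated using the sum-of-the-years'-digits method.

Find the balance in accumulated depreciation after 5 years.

Depreciable base = $292,445 − $60,200 = $232,245.
Sum of the years' digits = 9+8+7+6+5+4+3+2+1 = 45.
Year 1: $232,245 × 9/45 = $46,449. Book value $245,996.
Year 2: $232,245 × 8/45 = $41,288. Book value $204,708.
Year 3: $232,245 × 7/45 = $36,127. Book value $168,581.
Year 4: $232,245 × 6/45 = $30,966. Book value $137,615.
Year 5: $232,245 × 5/45 = $25,805. Book value $111,810.
Accumulated through year 5 = $292,445 − $111,810 = $180,635.

$180,635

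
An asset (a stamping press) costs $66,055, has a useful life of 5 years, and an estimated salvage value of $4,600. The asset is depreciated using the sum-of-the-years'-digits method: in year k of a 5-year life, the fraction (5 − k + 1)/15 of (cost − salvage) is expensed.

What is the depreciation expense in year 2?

Depreciable base = $66,055 − $4,600 = $61,455.
Sum of the years' digits = 5+4+3+2+1 = 15.
Year 1: $61,455 × 5/15 = $20,485. Book value $45,570.
Year 2: $61,455 × 4/15 = $16,388. Book value $29,182.

$16,388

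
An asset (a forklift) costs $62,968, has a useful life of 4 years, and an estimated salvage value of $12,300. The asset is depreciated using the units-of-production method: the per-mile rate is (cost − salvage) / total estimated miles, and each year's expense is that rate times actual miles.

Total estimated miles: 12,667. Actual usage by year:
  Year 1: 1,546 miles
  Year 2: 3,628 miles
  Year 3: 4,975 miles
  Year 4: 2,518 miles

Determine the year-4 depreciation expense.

Depreciable base = $62,968 − $12,300 = $50,668.
Rate = $50,668 / 12,667 miles = $4 per mile.
Year 1: 1,546 × $4 = $6,184. Book value $56,784.
Year 2: 3,628 × $4 = $14,512. Book value $42,272.
Year 3: 4,975 × $4 = $19,900. Book value $22,372.
Year 4: 2,518 × $4 = $10,072. Book value $12,300.

$10,072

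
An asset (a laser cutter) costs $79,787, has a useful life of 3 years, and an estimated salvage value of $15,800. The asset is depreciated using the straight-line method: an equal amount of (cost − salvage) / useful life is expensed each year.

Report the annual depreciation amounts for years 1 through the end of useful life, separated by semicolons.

$21,329; $21,329; $21,329

Depreciable base = $79,787 − $15,800 = $63,987.
Annual expense = $63,987 / 3 = $21,329.
End of year 1: book value $58,458.
End of year 2: book value $37,129.
End of year 3: book value $15,800.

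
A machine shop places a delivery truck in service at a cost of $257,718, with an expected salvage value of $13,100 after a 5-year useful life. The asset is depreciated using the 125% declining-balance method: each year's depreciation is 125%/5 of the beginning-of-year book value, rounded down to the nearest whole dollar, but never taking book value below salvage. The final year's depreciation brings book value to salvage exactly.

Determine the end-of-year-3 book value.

Depreciable base = $257,718 − $13,100 = $244,618.
Year 1: ⌊$257,718 × 125%/5⌋ = $64,429. Book value $193,289.
Year 2: ⌊$193,289 × 125%/5⌋ = $48,322. Book value $144,967.
Year 3: ⌊$144,967 × 125%/5⌋ = $36,241. Book value $108,726.

$108,726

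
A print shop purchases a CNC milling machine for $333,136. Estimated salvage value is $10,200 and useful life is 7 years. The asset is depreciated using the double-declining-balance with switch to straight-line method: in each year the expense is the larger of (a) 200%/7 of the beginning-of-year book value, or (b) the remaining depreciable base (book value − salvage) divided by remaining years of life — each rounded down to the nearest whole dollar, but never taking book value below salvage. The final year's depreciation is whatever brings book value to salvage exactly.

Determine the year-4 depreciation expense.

Depreciable base = $333,136 − $10,200 = $322,936.
Year 1: DB = ⌊$333,136 × 200%/7⌋ = $95,181; SL = ⌊$322,936/7⌋ = $46,133 → take DB $95,181. Book value $237,955.
Year 2: DB = ⌊$237,955 × 200%/7⌋ = $67,987; SL = ⌊$227,755/6⌋ = $37,959 → take DB $67,987. Book value $169,968.
Year 3: DB = ⌊$169,968 × 200%/7⌋ = $48,562; SL = ⌊$159,768/5⌋ = $31,953 → take DB $48,562. Book value $121,406.
Year 4: DB = ⌊$121,406 × 200%/7⌋ = $34,687; SL = ⌊$111,206/4⌋ = $27,801 → take DB $34,687. Book value $86,719.

$34,687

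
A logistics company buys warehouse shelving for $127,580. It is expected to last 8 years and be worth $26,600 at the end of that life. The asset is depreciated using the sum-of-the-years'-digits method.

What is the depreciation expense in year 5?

$11,220

Depreciable base = $127,580 − $26,600 = $100,980.
Sum of the years' digits = 8+7+6+5+4+3+2+1 = 36.
Year 1: $100,980 × 8/36 = $22,440. Book value $105,140.
Year 2: $100,980 × 7/36 = $19,635. Book value $85,505.
Year 3: $100,980 × 6/36 = $16,830. Book value $68,675.
Year 4: $100,980 × 5/36 = $14,025. Book value $54,650.
Year 5: $100,980 × 4/36 = $11,220. Book value $43,430.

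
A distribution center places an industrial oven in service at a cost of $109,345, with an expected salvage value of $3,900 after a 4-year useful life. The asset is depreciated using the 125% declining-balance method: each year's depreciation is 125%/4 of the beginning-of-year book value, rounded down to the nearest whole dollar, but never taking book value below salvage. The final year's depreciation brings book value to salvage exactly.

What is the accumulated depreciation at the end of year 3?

Depreciable base = $109,345 − $3,900 = $105,445.
Year 1: ⌊$109,345 × 125%/4⌋ = $34,170. Book value $75,175.
Year 2: ⌊$75,175 × 125%/4⌋ = $23,492. Book value $51,683.
Year 3: ⌊$51,683 × 125%/4⌋ = $16,150. Book value $35,533.
Accumulated through year 3 = $109,345 − $35,533 = $73,812.

$73,812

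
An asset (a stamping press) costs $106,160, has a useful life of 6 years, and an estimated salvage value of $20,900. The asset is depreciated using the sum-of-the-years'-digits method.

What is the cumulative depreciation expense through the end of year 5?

Depreciable base = $106,160 − $20,900 = $85,260.
Sum of the years' digits = 6+5+4+3+2+1 = 21.
Year 1: $85,260 × 6/21 = $24,360. Book value $81,800.
Year 2: $85,260 × 5/21 = $20,300. Book value $61,500.
Year 3: $85,260 × 4/21 = $16,240. Book value $45,260.
Year 4: $85,260 × 3/21 = $12,180. Book value $33,080.
Year 5: $85,260 × 2/21 = $8,120. Book value $24,960.
Accumulated through year 5 = $106,160 − $24,960 = $81,200.

$81,200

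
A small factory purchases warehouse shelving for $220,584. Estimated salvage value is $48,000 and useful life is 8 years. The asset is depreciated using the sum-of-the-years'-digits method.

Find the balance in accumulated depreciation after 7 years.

$167,790

Depreciable base = $220,584 − $48,000 = $172,584.
Sum of the years' digits = 8+7+6+5+4+3+2+1 = 36.
Year 1: $172,584 × 8/36 = $38,352. Book value $182,232.
Year 2: $172,584 × 7/36 = $33,558. Book value $148,674.
Year 3: $172,584 × 6/36 = $28,764. Book value $119,910.
Year 4: $172,584 × 5/36 = $23,970. Book value $95,940.
Year 5: $172,584 × 4/36 = $19,176. Book value $76,764.
Year 6: $172,584 × 3/36 = $14,382. Book value $62,382.
Year 7: $172,584 × 2/36 = $9,588. Book value $52,794.
Accumulated through year 7 = $220,584 − $52,794 = $167,790.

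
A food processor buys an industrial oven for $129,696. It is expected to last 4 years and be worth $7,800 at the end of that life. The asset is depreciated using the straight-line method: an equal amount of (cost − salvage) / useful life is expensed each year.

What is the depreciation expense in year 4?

$30,474

Depreciable base = $129,696 − $7,800 = $121,896.
Annual expense = $121,896 / 4 = $30,474.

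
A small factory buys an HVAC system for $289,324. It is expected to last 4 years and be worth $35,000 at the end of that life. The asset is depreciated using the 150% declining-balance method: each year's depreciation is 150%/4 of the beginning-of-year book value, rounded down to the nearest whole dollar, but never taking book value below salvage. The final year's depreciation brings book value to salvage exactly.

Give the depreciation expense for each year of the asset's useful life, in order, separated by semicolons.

Depreciable base = $289,324 − $35,000 = $254,324.
Year 1: ⌊$289,324 × 150%/4⌋ = $108,496. Book value $180,828.
Year 2: ⌊$180,828 × 150%/4⌋ = $67,810. Book value $113,018.
Year 3: ⌊$113,018 × 150%/4⌋ = $42,381. Book value $70,637.
Year 4 (final): $70,637 − $35,000 = $35,637. Book value $35,000.

$108,496; $67,810; $42,381; $35,637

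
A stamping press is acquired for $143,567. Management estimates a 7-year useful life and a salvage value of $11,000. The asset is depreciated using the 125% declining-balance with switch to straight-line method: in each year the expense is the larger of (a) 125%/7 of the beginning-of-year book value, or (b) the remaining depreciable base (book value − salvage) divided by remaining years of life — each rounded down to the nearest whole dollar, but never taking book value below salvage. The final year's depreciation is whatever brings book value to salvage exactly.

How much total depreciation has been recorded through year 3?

$63,993

Depreciable base = $143,567 − $11,000 = $132,567.
Year 1: DB = ⌊$143,567 × 125%/7⌋ = $25,636; SL = ⌊$132,567/7⌋ = $18,938 → take DB $25,636. Book value $117,931.
Year 2: DB = ⌊$117,931 × 125%/7⌋ = $21,059; SL = ⌊$106,931/6⌋ = $17,821 → take DB $21,059. Book value $96,872.
Year 3: DB = ⌊$96,872 × 125%/7⌋ = $17,298; SL = ⌊$85,872/5⌋ = $17,174 → take DB $17,298. Book value $79,574.
Accumulated through year 3 = $143,567 − $79,574 = $63,993.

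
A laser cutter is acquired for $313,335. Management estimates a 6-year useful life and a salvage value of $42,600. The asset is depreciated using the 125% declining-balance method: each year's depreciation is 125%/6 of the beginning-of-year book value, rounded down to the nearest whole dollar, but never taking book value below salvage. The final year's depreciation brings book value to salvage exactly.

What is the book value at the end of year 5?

Depreciable base = $313,335 − $42,600 = $270,735.
Year 1: ⌊$313,335 × 125%/6⌋ = $65,278. Book value $248,057.
Year 2: ⌊$248,057 × 125%/6⌋ = $51,678. Book value $196,379.
Year 3: ⌊$196,379 × 125%/6⌋ = $40,912. Book value $155,467.
Year 4: ⌊$155,467 × 125%/6⌋ = $32,388. Book value $123,079.
Year 5: ⌊$123,079 × 125%/6⌋ = $25,641. Book value $97,438.

$97,438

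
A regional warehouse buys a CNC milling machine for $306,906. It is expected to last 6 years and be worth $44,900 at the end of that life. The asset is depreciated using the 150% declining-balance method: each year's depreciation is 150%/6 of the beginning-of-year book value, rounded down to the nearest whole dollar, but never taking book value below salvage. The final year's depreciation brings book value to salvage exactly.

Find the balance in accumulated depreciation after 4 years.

$209,798

Depreciable base = $306,906 − $44,900 = $262,006.
Year 1: ⌊$306,906 × 150%/6⌋ = $76,726. Book value $230,180.
Year 2: ⌊$230,180 × 150%/6⌋ = $57,545. Book value $172,635.
Year 3: ⌊$172,635 × 150%/6⌋ = $43,158. Book value $129,477.
Year 4: ⌊$129,477 × 150%/6⌋ = $32,369. Book value $97,108.
Accumulated through year 4 = $306,906 − $97,108 = $209,798.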